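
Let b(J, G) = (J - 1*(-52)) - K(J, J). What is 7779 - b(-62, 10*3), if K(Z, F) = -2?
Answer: 7787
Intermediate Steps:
b(J, G) = 54 + J (b(J, G) = (J - 1*(-52)) - 1*(-2) = (J + 52) + 2 = (52 + J) + 2 = 54 + J)
7779 - b(-62, 10*3) = 7779 - (54 - 62) = 7779 - 1*(-8) = 7779 + 8 = 7787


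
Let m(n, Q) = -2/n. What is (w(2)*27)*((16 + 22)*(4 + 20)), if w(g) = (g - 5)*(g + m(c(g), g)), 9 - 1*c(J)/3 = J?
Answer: -984960/7 ≈ -1.4071e+5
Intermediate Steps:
c(J) = 27 - 3*J
w(g) = (-5 + g)*(g - 2/(27 - 3*g)) (w(g) = (g - 5)*(g - 2/(27 - 3*g)) = (-5 + g)*(g - 2/(27 - 3*g)))
(w(2)*27)*((16 + 22)*(4 + 20)) = (((-10 + 2*2 + 3*2*(-9 + 2)*(-5 + 2))/(3*(-9 + 2)))*27)*((16 + 22)*(4 + 20)) = (((⅓)*(-10 + 4 + 3*2*(-7)*(-3))/(-7))*27)*(38*24) = (((⅓)*(-⅐)*(-10 + 4 + 126))*27)*912 = (((⅓)*(-⅐)*120)*27)*912 = -40/7*27*912 = -1080/7*912 = -984960/7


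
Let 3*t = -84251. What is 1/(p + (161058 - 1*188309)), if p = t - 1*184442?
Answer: -3/719330 ≈ -4.1705e-6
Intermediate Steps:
t = -84251/3 (t = (⅓)*(-84251) = -84251/3 ≈ -28084.)
p = -637577/3 (p = -84251/3 - 1*184442 = -84251/3 - 184442 = -637577/3 ≈ -2.1253e+5)
1/(p + (161058 - 1*188309)) = 1/(-637577/3 + (161058 - 1*188309)) = 1/(-637577/3 + (161058 - 188309)) = 1/(-637577/3 - 27251) = 1/(-719330/3) = -3/719330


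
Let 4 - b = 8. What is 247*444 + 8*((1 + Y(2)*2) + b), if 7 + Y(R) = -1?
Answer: 109516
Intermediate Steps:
b = -4 (b = 4 - 1*8 = 4 - 8 = -4)
Y(R) = -8 (Y(R) = -7 - 1 = -8)
247*444 + 8*((1 + Y(2)*2) + b) = 247*444 + 8*((1 - 8*2) - 4) = 109668 + 8*((1 - 16) - 4) = 109668 + 8*(-15 - 4) = 109668 + 8*(-19) = 109668 - 152 = 109516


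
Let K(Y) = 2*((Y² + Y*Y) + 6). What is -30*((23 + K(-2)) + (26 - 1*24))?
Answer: -1590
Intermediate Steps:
K(Y) = 12 + 4*Y² (K(Y) = 2*((Y² + Y²) + 6) = 2*(2*Y² + 6) = 2*(6 + 2*Y²) = 12 + 4*Y²)
-30*((23 + K(-2)) + (26 - 1*24)) = -30*((23 + (12 + 4*(-2)²)) + (26 - 1*24)) = -30*((23 + (12 + 4*4)) + (26 - 24)) = -30*((23 + (12 + 16)) + 2) = -30*((23 + 28) + 2) = -30*(51 + 2) = -30*53 = -1590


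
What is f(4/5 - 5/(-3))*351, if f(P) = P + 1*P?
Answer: 8658/5 ≈ 1731.6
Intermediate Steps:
f(P) = 2*P (f(P) = P + P = 2*P)
f(4/5 - 5/(-3))*351 = (2*(4/5 - 5/(-3)))*351 = (2*(4*(⅕) - 5*(-⅓)))*351 = (2*(⅘ + 5/3))*351 = (2*(37/15))*351 = (74/15)*351 = 8658/5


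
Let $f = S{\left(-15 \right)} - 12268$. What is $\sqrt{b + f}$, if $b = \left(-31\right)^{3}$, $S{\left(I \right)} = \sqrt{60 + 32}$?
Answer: $\sqrt{-42059 + 2 \sqrt{23}} \approx 205.06 i$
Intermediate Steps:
$S{\left(I \right)} = 2 \sqrt{23}$ ($S{\left(I \right)} = \sqrt{92} = 2 \sqrt{23}$)
$b = -29791$
$f = -12268 + 2 \sqrt{23}$ ($f = 2 \sqrt{23} - 12268 = -12268 + 2 \sqrt{23} \approx -12258.0$)
$\sqrt{b + f} = \sqrt{-29791 - \left(12268 - 2 \sqrt{23}\right)} = \sqrt{-42059 + 2 \sqrt{23}}$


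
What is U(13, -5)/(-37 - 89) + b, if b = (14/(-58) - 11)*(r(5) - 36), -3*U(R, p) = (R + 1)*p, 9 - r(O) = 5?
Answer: 281519/783 ≈ 359.54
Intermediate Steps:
r(O) = 4 (r(O) = 9 - 1*5 = 9 - 5 = 4)
U(R, p) = -p*(1 + R)/3 (U(R, p) = -(R + 1)*p/3 = -(1 + R)*p/3 = -p*(1 + R)/3)
b = 10432/29 (b = (14/(-58) - 11)*(4 - 36) = (14*(-1/58) - 11)*(-32) = (-7/29 - 11)*(-32) = -326/29*(-32) = 10432/29 ≈ 359.72)
U(13, -5)/(-37 - 89) + b = (-⅓*(-5)*(1 + 13))/(-37 - 89) + 10432/29 = (-⅓*(-5)*14)/(-126) + 10432/29 = -1/126*70/3 + 10432/29 = -5/27 + 10432/29 = 281519/783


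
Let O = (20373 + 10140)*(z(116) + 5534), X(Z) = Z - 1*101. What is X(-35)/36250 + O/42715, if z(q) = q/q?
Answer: 612223693451/154841875 ≈ 3953.9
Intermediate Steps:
z(q) = 1
X(Z) = -101 + Z (X(Z) = Z - 101 = -101 + Z)
O = 168889455 (O = (20373 + 10140)*(1 + 5534) = 30513*5535 = 168889455)
X(-35)/36250 + O/42715 = (-101 - 35)/36250 + 168889455/42715 = -136*1/36250 + 168889455*(1/42715) = -68/18125 + 33777891/8543 = 612223693451/154841875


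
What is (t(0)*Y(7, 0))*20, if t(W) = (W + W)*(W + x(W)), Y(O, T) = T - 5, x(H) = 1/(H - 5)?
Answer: 0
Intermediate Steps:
x(H) = 1/(-5 + H)
Y(O, T) = -5 + T
t(W) = 2*W*(W + 1/(-5 + W)) (t(W) = (W + W)*(W + 1/(-5 + W)) = (2*W)*(W + 1/(-5 + W)) = 2*W*(W + 1/(-5 + W)))
(t(0)*Y(7, 0))*20 = ((2*0*(1 + 0*(-5 + 0))/(-5 + 0))*(-5 + 0))*20 = ((2*0*(1 + 0*(-5))/(-5))*(-5))*20 = ((2*0*(-⅕)*(1 + 0))*(-5))*20 = ((2*0*(-⅕)*1)*(-5))*20 = (0*(-5))*20 = 0*20 = 0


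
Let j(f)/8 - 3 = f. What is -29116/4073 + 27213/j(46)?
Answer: 99425077/1596616 ≈ 62.272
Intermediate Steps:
j(f) = 24 + 8*f
-29116/4073 + 27213/j(46) = -29116/4073 + 27213/(24 + 8*46) = -29116*1/4073 + 27213/(24 + 368) = -29116/4073 + 27213/392 = 99425077/1596616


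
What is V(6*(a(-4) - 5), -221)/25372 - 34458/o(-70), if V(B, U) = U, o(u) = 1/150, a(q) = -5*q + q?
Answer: -131140256621/25372 ≈ -5.1687e+6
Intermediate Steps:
a(q) = -4*q
o(u) = 1/150
V(6*(a(-4) - 5), -221)/25372 - 34458/o(-70) = -221/25372 - 34458/1/150 = -221*1/25372 - 34458*150 = -221/25372 - 5168700 = -131140256621/25372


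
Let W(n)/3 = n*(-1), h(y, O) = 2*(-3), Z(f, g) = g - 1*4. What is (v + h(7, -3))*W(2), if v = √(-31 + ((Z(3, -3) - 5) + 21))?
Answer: 36 - 6*I*√22 ≈ 36.0 - 28.142*I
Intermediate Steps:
Z(f, g) = -4 + g (Z(f, g) = g - 4 = -4 + g)
h(y, O) = -6
v = I*√22 (v = √(-31 + (((-4 - 3) - 5) + 21)) = √(-31 + ((-7 - 5) + 21)) = √(-31 + (-12 + 21)) = √(-31 + 9) = √(-22) = I*√22 ≈ 4.6904*I)
W(n) = -3*n (W(n) = 3*(n*(-1)) = 3*(-n) = -3*n)
(v + h(7, -3))*W(2) = (I*√22 - 6)*(-3*2) = (-6 + I*√22)*(-6) = 36 - 6*I*√22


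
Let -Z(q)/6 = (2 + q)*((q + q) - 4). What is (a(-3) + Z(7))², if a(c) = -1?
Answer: 292681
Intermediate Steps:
Z(q) = -6*(-4 + 2*q)*(2 + q) (Z(q) = -6*(2 + q)*((q + q) - 4) = -6*(2 + q)*(2*q - 4) = -6*(2 + q)*(-4 + 2*q) = -6*(-4 + 2*q)*(2 + q))
(a(-3) + Z(7))² = (-1 + (48 - 12*7²))² = (-1 + (48 - 12*49))² = (-1 + (48 - 588))² = (-1 - 540)² = (-541)² = 292681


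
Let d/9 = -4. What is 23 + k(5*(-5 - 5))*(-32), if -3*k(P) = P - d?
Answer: -379/3 ≈ -126.33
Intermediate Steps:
d = -36 (d = 9*(-4) = -36)
k(P) = -12 - P/3 (k(P) = -(P - 1*(-36))/3 = -(P + 36)/3 = -(36 + P)/3 = -12 - P/3)
23 + k(5*(-5 - 5))*(-32) = 23 + (-12 - 5*(-5 - 5)/3)*(-32) = 23 + (-12 - 5*(-10)/3)*(-32) = 23 + (-12 - ⅓*(-50))*(-32) = 23 + (-12 + 50/3)*(-32) = 23 + (14/3)*(-32) = 23 - 448/3 = -379/3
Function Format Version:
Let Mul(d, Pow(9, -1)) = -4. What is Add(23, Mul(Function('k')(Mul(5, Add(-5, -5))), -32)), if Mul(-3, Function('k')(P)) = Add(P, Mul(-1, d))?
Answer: Rational(-379, 3) ≈ -126.33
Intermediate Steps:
d = -36 (d = Mul(9, -4) = -36)
Function('k')(P) = Add(-12, Mul(Rational(-1, 3), P)) (Function('k')(P) = Mul(Rational(-1, 3), Add(P, Mul(-1, -36))) = Mul(Rational(-1, 3), Add(P, 36)) = Mul(Rational(-1, 3), Add(36, P)) = Add(-12, Mul(Rational(-1, 3), P)))
Add(23, Mul(Function('k')(Mul(5, Add(-5, -5))), -32)) = Add(23, Mul(Add(-12, Mul(Rational(-1, 3), Mul(5, Add(-5, -5)))), -32)) = Add(23, Mul(Add(-12, Mul(Rational(-1, 3), Mul(5, -10))), -32)) = Add(23, Mul(Add(-12, Mul(Rational(-1, 3), -50)), -32)) = Add(23, Mul(Add(-12, Rational(50, 3)), -32)) = Add(23, Mul(Rational(14, 3), -32)) = Add(23, Rational(-448, 3)) = Rational(-379, 3)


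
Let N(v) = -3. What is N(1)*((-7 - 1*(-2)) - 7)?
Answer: 36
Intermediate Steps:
N(1)*((-7 - 1*(-2)) - 7) = -3*((-7 - 1*(-2)) - 7) = -3*((-7 + 2) - 7) = -3*(-5 - 7) = -3*(-12) = 36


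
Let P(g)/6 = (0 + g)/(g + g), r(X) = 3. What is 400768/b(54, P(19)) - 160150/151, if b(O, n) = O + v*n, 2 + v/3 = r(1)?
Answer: 50426518/9513 ≈ 5300.8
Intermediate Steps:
v = 3 (v = -6 + 3*3 = -6 + 9 = 3)
P(g) = 3 (P(g) = 6*((0 + g)/(g + g)) = 6*(g/((2*g))) = 6*(g*(1/(2*g))) = 6*(½) = 3)
b(O, n) = O + 3*n
400768/b(54, P(19)) - 160150/151 = 400768/(54 + 3*3) - 160150/151 = 400768/(54 + 9) - 160150*1/151 = 400768/63 - 160150/151 = 50426518/9513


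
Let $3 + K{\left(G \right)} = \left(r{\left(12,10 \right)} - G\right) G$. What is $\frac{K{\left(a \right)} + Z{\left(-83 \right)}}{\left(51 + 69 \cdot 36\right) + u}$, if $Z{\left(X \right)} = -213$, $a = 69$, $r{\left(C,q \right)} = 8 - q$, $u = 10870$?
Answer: $- \frac{1023}{2681} \approx -0.38157$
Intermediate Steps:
$K{\left(G \right)} = -3 + G \left(-2 - G\right)$ ($K{\left(G \right)} = -3 + \left(\left(8 - 10\right) - G\right) G = -3 + \left(-2 - G\right) G = -3 + G \left(-2 - G\right)$)
$\frac{K{\left(a \right)} + Z{\left(-83 \right)}}{\left(51 + 69 \cdot 36\right) + u} = \frac{\left(-3 - 69^{2} - 138\right) - 213}{\left(51 + 69 \cdot 36\right) + 10870} = \frac{\left(-3 - 4761 - 138\right) - 213}{\left(51 + 2484\right) + 10870} = \frac{\left(-3 - 4761 - 138\right) - 213}{2535 + 10870} = \frac{-4902 - 213}{13405} = \left(-5115\right) \frac{1}{13405} = - \frac{1023}{2681}$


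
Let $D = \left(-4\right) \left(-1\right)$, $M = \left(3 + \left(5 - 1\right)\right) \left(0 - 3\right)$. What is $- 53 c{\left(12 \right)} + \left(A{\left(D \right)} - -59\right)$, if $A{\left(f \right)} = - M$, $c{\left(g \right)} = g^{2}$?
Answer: $-7552$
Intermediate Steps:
$M = -21$ ($M = \left(3 + \left(5 - 1\right)\right) \left(-3\right) = \left(3 + 4\right) \left(-3\right) = 7 \left(-3\right) = -21$)
$D = 4$
$A{\left(f \right)} = 21$ ($A{\left(f \right)} = \left(-1\right) \left(-21\right) = 21$)
$- 53 c{\left(12 \right)} + \left(A{\left(D \right)} - -59\right) = - 53 \cdot 12^{2} + \left(21 - -59\right) = \left(-53\right) 144 + \left(21 + 59\right) = -7632 + 80 = -7552$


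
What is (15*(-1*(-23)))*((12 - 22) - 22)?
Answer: -11040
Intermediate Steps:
(15*(-1*(-23)))*((12 - 22) - 22) = (15*23)*(-10 - 22) = 345*(-32) = -11040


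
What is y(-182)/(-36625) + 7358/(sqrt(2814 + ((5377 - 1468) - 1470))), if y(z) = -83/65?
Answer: 83/2380625 + 7358*sqrt(5253)/5253 ≈ 101.52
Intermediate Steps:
y(z) = -83/65 (y(z) = -83*1/65 = -83/65)
y(-182)/(-36625) + 7358/(sqrt(2814 + ((5377 - 1468) - 1470))) = -83/65/(-36625) + 7358/(sqrt(2814 + ((5377 - 1468) - 1470))) = -83/65*(-1/36625) + 7358/(sqrt(2814 + (3909 - 1470))) = 83/2380625 + 7358/(sqrt(2814 + 2439)) = 83/2380625 + 7358/(sqrt(5253)) = 83/2380625 + 7358*(sqrt(5253)/5253) = 83/2380625 + 7358*sqrt(5253)/5253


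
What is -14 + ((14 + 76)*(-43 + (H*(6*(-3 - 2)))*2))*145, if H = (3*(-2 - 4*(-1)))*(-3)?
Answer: 13532836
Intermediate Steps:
H = -18 (H = (3*(-2 + 4))*(-3) = (3*2)*(-3) = 6*(-3) = -18)
-14 + ((14 + 76)*(-43 + (H*(6*(-3 - 2)))*2))*145 = -14 + ((14 + 76)*(-43 - 108*(-3 - 2)*2))*145 = -14 + (90*(-43 - 108*(-5)*2))*145 = -14 + (90*(-43 - 18*(-30)*2))*145 = -14 + (90*(-43 + 540*2))*145 = -14 + (90*(-43 + 1080))*145 = -14 + (90*1037)*145 = -14 + 93330*145 = -14 + 13532850 = 13532836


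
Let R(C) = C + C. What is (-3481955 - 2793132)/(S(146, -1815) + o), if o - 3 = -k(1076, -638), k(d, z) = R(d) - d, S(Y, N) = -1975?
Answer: 6275087/3048 ≈ 2058.8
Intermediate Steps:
R(C) = 2*C
k(d, z) = d (k(d, z) = 2*d - d = d)
o = -1073 (o = 3 - 1*1076 = 3 - 1076 = -1073)
(-3481955 - 2793132)/(S(146, -1815) + o) = (-3481955 - 2793132)/(-1975 - 1073) = -6275087/(-3048) = -6275087*(-1/3048) = 6275087/3048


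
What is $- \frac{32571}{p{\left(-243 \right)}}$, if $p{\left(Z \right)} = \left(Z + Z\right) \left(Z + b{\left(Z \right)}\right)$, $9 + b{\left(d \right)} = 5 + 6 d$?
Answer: $- \frac{329}{8370} \approx -0.039307$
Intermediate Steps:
$b{\left(d \right)} = -4 + 6 d$ ($b{\left(d \right)} = -9 + \left(5 + 6 d\right) = -4 + 6 d$)
$p{\left(Z \right)} = 2 Z \left(-4 + 7 Z\right)$ ($p{\left(Z \right)} = \left(Z + Z\right) \left(Z + \left(-4 + 6 Z\right)\right) = 2 Z \left(-4 + 7 Z\right)$)
$- \frac{32571}{p{\left(-243 \right)}} = - \frac{32571}{2 \left(-243\right) \left(-4 + 7 \left(-243\right)\right)} = - \frac{32571}{2 \left(-243\right) \left(-4 - 1701\right)} = - \frac{32571}{2 \left(-243\right) \left(-1705\right)} = - \frac{32571}{828630} = \left(-32571\right) \frac{1}{828630} = - \frac{329}{8370}$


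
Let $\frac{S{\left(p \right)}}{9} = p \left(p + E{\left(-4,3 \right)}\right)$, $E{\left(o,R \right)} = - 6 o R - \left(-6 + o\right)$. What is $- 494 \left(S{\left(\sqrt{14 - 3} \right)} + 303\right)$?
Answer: $-198588 - 364572 \sqrt{11} \approx -1.4077 \cdot 10^{6}$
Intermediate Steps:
$E{\left(o,R \right)} = 6 - o - 6 R o$ ($E{\left(o,R \right)} = - 6 R o - \left(-6 + o\right) = 6 - o - 6 R o$)
$S{\left(p \right)} = 9 p \left(82 + p\right)$ ($S{\left(p \right)} = 9 p \left(p - \left(-10 - 72\right)\right) = 9 p \left(p + \left(6 + 4 + 72\right)\right) = 9 p \left(p + 82\right) = 9 p \left(82 + p\right)$)
$- 494 \left(S{\left(\sqrt{14 - 3} \right)} + 303\right) = - 494 \left(9 \sqrt{14 - 3} \left(82 + \sqrt{14 - 3}\right) + 303\right) = - 494 \left(9 \sqrt{11} \left(82 + \sqrt{11}\right) + 303\right) = - 494 \left(303 + 9 \sqrt{11} \left(82 + \sqrt{11}\right)\right) = -149682 - 4446 \sqrt{11} \left(82 + \sqrt{11}\right)$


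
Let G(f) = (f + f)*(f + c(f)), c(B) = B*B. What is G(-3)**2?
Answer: 1296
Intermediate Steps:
c(B) = B**2
G(f) = 2*f*(f + f**2) (G(f) = (f + f)*(f + f**2) = (2*f)*(f + f**2) = 2*f*(f + f**2))
G(-3)**2 = (2*(-3)**2*(1 - 3))**2 = (2*9*(-2))**2 = (-36)**2 = 1296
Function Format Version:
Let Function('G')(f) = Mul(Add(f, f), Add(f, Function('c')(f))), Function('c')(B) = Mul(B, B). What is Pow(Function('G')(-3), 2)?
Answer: 1296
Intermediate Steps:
Function('c')(B) = Pow(B, 2)
Function('G')(f) = Mul(2, f, Add(f, Pow(f, 2))) (Function('G')(f) = Mul(Add(f, f), Add(f, Pow(f, 2))) = Mul(Mul(2, f), Add(f, Pow(f, 2))) = Mul(2, f, Add(f, Pow(f, 2))))
Pow(Function('G')(-3), 2) = Pow(Mul(2, Pow(-3, 2), Add(1, -3)), 2) = Pow(Mul(2, 9, -2), 2) = Pow(-36, 2) = 1296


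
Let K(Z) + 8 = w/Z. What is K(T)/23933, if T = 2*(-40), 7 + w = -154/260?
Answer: -82213/248903200 ≈ -0.00033030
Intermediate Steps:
w = -987/130 (w = -7 - 154/260 = -7 - 154*1/260 = -7 - 77/130 = -987/130 ≈ -7.5923)
T = -80
K(Z) = -8 - 987/(130*Z)
K(T)/23933 = (-8 - 987/130/(-80))/23933 = (-8 - 987/130*(-1/80))*(1/23933) = (-8 + 987/10400)*(1/23933) = -82213/10400*1/23933 = -82213/248903200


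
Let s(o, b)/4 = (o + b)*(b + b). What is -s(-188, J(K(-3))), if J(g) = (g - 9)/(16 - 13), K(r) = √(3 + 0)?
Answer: -13760/3 + 1552*√3/3 ≈ -3690.6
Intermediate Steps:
K(r) = √3
J(g) = -3 + g/3 (J(g) = (-9 + g)/3 = (-9 + g)*(⅓) = -3 + g/3)
s(o, b) = 8*b*(b + o) (s(o, b) = 4*((o + b)*(b + b)) = 4*((b + o)*(2*b)) = 4*(2*b*(b + o)) = 8*b*(b + o))
-s(-188, J(K(-3))) = -8*(-3 + √3/3)*((-3 + √3/3) - 188) = -8*(-3 + √3/3)*(-191 + √3/3) = -8*(-191 + √3/3)*(-3 + √3/3)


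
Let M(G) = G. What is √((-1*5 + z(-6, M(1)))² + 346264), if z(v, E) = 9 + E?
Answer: √346289 ≈ 588.46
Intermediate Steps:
√((-1*5 + z(-6, M(1)))² + 346264) = √((-1*5 + (9 + 1))² + 346264) = √((-5 + 10)² + 346264) = √(5² + 346264) = √(25 + 346264) = √346289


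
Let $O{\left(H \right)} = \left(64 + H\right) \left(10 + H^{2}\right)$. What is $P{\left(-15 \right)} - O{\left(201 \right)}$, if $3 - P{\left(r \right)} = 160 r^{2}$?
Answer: $-10744912$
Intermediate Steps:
$O{\left(H \right)} = \left(10 + H^{2}\right) \left(64 + H\right)$
$P{\left(r \right)} = 3 - 160 r^{2}$
$P{\left(-15 \right)} - O{\left(201 \right)} = \left(3 - 160 \left(-15\right)^{2}\right) - \left(640 + 201^{3} + 10 \cdot 201 + 64 \cdot 201^{2}\right) = \left(3 - 36000\right) - \left(640 + 8120601 + 2010 + 64 \cdot 40401\right) = \left(3 - 36000\right) - \left(640 + 8120601 + 2010 + 2585664\right) = -35997 - 10708915 = -10744912$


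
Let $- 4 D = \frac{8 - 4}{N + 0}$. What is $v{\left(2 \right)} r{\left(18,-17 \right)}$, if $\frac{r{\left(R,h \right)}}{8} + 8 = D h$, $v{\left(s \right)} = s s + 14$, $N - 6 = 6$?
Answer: $-948$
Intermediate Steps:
$N = 12$ ($N = 6 + 6 = 12$)
$v{\left(s \right)} = 14 + s^{2}$ ($v{\left(s \right)} = s^{2} + 14 = 14 + s^{2}$)
$D = - \frac{1}{12}$ ($D = - \frac{\left(8 - 4\right) \frac{1}{12 + 0}}{4} = - \frac{4 \cdot \frac{1}{12}}{4} = \left(- \frac{1}{4}\right) \frac{1}{3} = - \frac{1}{12} \approx -0.083333$)
$r{\left(R,h \right)} = -64 - \frac{2 h}{3}$ ($r{\left(R,h \right)} = -64 + 8 \left(- \frac{h}{12}\right) = -64 - \frac{2 h}{3}$)
$v{\left(2 \right)} r{\left(18,-17 \right)} = \left(14 + 2^{2}\right) \left(-64 - - \frac{34}{3}\right) = \left(14 + 4\right) \left(-64 + \frac{34}{3}\right) = 18 \left(- \frac{158}{3}\right) = -948$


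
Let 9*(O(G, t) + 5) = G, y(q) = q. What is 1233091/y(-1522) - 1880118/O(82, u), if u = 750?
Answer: -697283263/1522 ≈ -4.5814e+5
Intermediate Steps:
O(G, t) = -5 + G/9
1233091/y(-1522) - 1880118/O(82, u) = 1233091/(-1522) - 1880118/(-5 + (⅑)*82) = 1233091*(-1/1522) - 1880118/(-5 + 82/9) = -1233091/1522 - 1880118/37/9 = -1233091/1522 - 1880118*9/37 = -1233091/1522 - 457326 = -697283263/1522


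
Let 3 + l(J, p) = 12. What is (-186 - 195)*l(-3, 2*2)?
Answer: -3429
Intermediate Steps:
l(J, p) = 9 (l(J, p) = -3 + 12 = 9)
(-186 - 195)*l(-3, 2*2) = (-186 - 195)*9 = -381*9 = -3429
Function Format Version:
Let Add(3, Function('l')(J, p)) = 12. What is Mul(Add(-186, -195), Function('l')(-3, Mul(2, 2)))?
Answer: -3429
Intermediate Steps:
Function('l')(J, p) = 9 (Function('l')(J, p) = Add(-3, 12) = 9)
Mul(Add(-186, -195), Function('l')(-3, Mul(2, 2))) = Mul(Add(-186, -195), 9) = Mul(-381, 9) = -3429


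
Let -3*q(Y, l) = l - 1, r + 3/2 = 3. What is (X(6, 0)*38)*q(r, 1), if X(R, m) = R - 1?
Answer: 0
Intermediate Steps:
r = 3/2 (r = -3/2 + 3 = 3/2 ≈ 1.5000)
q(Y, l) = 1/3 - l/3 (q(Y, l) = -(l - 1)/3 = -(-1 + l)/3 = 1/3 - l/3)
X(R, m) = -1 + R
(X(6, 0)*38)*q(r, 1) = ((-1 + 6)*38)*(1/3 - 1/3*1) = (5*38)*(1/3 - 1/3) = 190*0 = 0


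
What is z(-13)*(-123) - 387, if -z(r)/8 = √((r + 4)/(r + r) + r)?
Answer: -387 + 492*I*√8554/13 ≈ -387.0 + 3500.3*I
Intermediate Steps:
z(r) = -8*√(r + (4 + r)/(2*r)) (z(r) = -8*√((r + 4)/(r + r) + r) = -8*√((4 + r)/((2*r)) + r) = -8*√((4 + r)*(1/(2*r)) + r) = -8*√((4 + r)/(2*r) + r) = -8*√(r + (4 + r)/(2*r)))
z(-13)*(-123) - 387 = -4*√(2 + 4*(-13) + 8/(-13))*(-123) - 387 = -4*√(2 - 52 + 8*(-1/13))*(-123) - 387 = -4*√(2 - 52 - 8/13)*(-123) - 387 = -4*I*√8554/13*(-123) - 387 = 492*I*√8554/13 - 387 = -387 + 492*I*√8554/13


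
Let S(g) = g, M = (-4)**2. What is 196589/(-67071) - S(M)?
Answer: -1269725/67071 ≈ -18.931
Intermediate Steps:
M = 16
196589/(-67071) - S(M) = 196589/(-67071) - 1*16 = 196589*(-1/67071) - 16 = -196589/67071 - 16 = -1269725/67071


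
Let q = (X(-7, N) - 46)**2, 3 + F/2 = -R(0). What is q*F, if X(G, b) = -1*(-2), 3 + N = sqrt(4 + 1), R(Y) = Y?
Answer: -11616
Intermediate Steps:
N = -3 + sqrt(5) (N = -3 + sqrt(4 + 1) = -3 + sqrt(5) ≈ -0.76393)
X(G, b) = 2
F = -6 (F = -6 + 2*(-1*0) = -6 + 2*0 = -6 + 0 = -6)
q = 1936 (q = (2 - 46)**2 = (-44)**2 = 1936)
q*F = 1936*(-6) = -11616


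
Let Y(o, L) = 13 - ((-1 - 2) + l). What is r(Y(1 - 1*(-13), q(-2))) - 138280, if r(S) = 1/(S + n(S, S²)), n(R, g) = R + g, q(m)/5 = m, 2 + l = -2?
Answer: -60843199/440 ≈ -1.3828e+5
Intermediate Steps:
l = -4 (l = -2 - 2 = -4)
q(m) = 5*m
Y(o, L) = 20 (Y(o, L) = 13 - ((-1 - 2) - 4) = 13 - (-3 - 4) = 13 - 1*(-7) = 13 + 7 = 20)
r(S) = 1/(S² + 2*S) (r(S) = 1/(S + (S + S²)) = 1/(S² + 2*S))
r(Y(1 - 1*(-13), q(-2))) - 138280 = 1/(20*(2 + 20)) - 138280 = (1/20)/22 - 138280 = (1/20)*(1/22) - 138280 = 1/440 - 138280 = -60843199/440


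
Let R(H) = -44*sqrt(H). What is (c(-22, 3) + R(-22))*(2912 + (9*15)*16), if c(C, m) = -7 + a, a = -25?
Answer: -162304 - 223168*I*sqrt(22) ≈ -1.623e+5 - 1.0468e+6*I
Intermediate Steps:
c(C, m) = -32 (c(C, m) = -7 - 25 = -32)
(c(-22, 3) + R(-22))*(2912 + (9*15)*16) = (-32 - 44*I*sqrt(22))*(2912 + (9*15)*16) = (-32 - 44*I*sqrt(22))*(2912 + 135*16) = (-32 - 44*I*sqrt(22))*(2912 + 2160) = (-32 - 44*I*sqrt(22))*5072 = -162304 - 223168*I*sqrt(22)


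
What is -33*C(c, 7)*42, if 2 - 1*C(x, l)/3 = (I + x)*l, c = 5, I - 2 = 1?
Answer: 224532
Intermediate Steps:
I = 3 (I = 2 + 1 = 3)
C(x, l) = 6 - 3*l*(3 + x) (C(x, l) = 6 - 3*(3 + x)*l = 6 - 3*l*(3 + x))
-33*C(c, 7)*42 = -33*(6 - 9*7 - 3*7*5)*42 = -33*(6 - 63 - 105)*42 = -33*(-162)*42 = 5346*42 = 224532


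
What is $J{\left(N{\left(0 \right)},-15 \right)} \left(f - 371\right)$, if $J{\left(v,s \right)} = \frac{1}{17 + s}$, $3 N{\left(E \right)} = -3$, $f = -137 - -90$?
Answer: $-209$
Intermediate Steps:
$f = -47$ ($f = -137 + 90 = -47$)
$N{\left(E \right)} = -1$ ($N{\left(E \right)} = \frac{1}{3} \left(-3\right) = -1$)
$J{\left(N{\left(0 \right)},-15 \right)} \left(f - 371\right) = \frac{-47 - 371}{17 - 15} = \frac{1}{2} \left(-418\right) = -209$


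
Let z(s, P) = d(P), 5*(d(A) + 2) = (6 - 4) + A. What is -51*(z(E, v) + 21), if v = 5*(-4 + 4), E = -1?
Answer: -4947/5 ≈ -989.40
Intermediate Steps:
d(A) = -8/5 + A/5 (d(A) = -2 + ((6 - 4) + A)/5 = -2 + (2 + A)/5 = -2 + (⅖ + A/5) = -8/5 + A/5)
v = 0 (v = 5*0 = 0)
z(s, P) = -8/5 + P/5
-51*(z(E, v) + 21) = -51*((-8/5 + (⅕)*0) + 21) = -51*((-8/5 + 0) + 21) = -51*(-8/5 + 21) = -51*97/5 = -4947/5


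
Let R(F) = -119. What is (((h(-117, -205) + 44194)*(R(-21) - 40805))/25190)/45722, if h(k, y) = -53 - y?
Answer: -453703926/287934295 ≈ -1.5757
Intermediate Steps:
(((h(-117, -205) + 44194)*(R(-21) - 40805))/25190)/45722 = ((((-53 - 1*(-205)) + 44194)*(-119 - 40805))/25190)/45722 = ((((-53 + 205) + 44194)*(-40924))*(1/25190))*(1/45722) = (((152 + 44194)*(-40924))*(1/25190))*(1/45722) = ((44346*(-40924))*(1/25190))*(1/45722) = -1814815704*1/25190*(1/45722) = -907407852/12595*1/45722 = -453703926/287934295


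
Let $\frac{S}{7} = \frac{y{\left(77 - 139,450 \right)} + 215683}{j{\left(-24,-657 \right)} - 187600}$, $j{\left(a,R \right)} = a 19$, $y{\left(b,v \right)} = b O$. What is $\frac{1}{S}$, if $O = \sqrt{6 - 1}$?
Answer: $- \frac{3687316568}{29603087353} - \frac{1059952 \sqrt{5}}{29603087353} \approx -0.12464$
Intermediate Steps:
$O = \sqrt{5} \approx 2.2361$
$y{\left(b,v \right)} = b \sqrt{5}$
$j{\left(a,R \right)} = 19 a$
$S = - \frac{1509781}{188056} + \frac{217 \sqrt{5}}{94028}$ ($S = 7 \frac{\left(77 - 139\right) \sqrt{5} + 215683}{19 \left(-24\right) - 187600} = 7 \frac{\left(77 - 139\right) \sqrt{5} + 215683}{-456 - 187600} = 7 \frac{- 62 \sqrt{5} + 215683}{-188056} = 7 \left(215683 - 62 \sqrt{5}\right) \left(- \frac{1}{188056}\right) = 7 \left(- \frac{215683}{188056} + \frac{31 \sqrt{5}}{94028}\right) = - \frac{1509781}{188056} + \frac{217 \sqrt{5}}{94028} \approx -8.0232$)
$\frac{1}{S} = \frac{1}{- \frac{1509781}{188056} + \frac{217 \sqrt{5}}{94028}}$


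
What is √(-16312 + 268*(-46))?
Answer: 4*I*√1790 ≈ 169.23*I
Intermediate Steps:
√(-16312 + 268*(-46)) = √(-16312 - 12328) = √(-28640) = 4*I*√1790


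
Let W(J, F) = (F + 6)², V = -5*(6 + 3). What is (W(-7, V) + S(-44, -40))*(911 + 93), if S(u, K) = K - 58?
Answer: 1428692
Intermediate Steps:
S(u, K) = -58 + K
V = -45 (V = -5*9 = -45)
W(J, F) = (6 + F)²
(W(-7, V) + S(-44, -40))*(911 + 93) = ((6 - 45)² + (-58 - 40))*(911 + 93) = ((-39)² - 98)*1004 = (1521 - 98)*1004 = 1423*1004 = 1428692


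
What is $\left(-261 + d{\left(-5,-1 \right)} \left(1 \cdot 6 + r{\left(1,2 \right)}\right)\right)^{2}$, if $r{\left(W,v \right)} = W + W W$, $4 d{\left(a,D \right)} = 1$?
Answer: $67081$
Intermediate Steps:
$d{\left(a,D \right)} = \frac{1}{4}$ ($d{\left(a,D \right)} = \frac{1}{4} \cdot 1 = \frac{1}{4}$)
$r{\left(W,v \right)} = W + W^{2}$
$\left(-261 + d{\left(-5,-1 \right)} \left(1 \cdot 6 + r{\left(1,2 \right)}\right)\right)^{2} = \left(-261 + \frac{1 \cdot 6 + 1 \left(1 + 1\right)}{4}\right)^{2} = \left(-261 + \frac{6 + 1 \cdot 2}{4}\right)^{2} = \left(-261 + \frac{6 + 2}{4}\right)^{2} = \left(-261 + \frac{1}{4} \cdot 8\right)^{2} = \left(-261 + 2\right)^{2} = \left(-259\right)^{2} = 67081$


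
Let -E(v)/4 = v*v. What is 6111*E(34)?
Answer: -28257264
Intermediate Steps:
E(v) = -4*v² (E(v) = -4*v*v = -4*v²)
6111*E(34) = 6111*(-4*34²) = 6111*(-4*1156) = 6111*(-4624) = -28257264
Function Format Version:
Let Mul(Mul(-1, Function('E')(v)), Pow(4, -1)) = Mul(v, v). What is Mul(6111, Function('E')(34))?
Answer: -28257264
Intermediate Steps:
Function('E')(v) = Mul(-4, Pow(v, 2)) (Function('E')(v) = Mul(-4, Mul(v, v)) = Mul(-4, Pow(v, 2)))
Mul(6111, Function('E')(34)) = Mul(6111, Mul(-4, Pow(34, 2))) = Mul(6111, Mul(-4, 1156)) = Mul(6111, -4624) = -28257264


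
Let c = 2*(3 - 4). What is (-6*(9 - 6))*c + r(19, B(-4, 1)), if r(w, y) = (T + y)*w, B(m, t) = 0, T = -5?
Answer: -59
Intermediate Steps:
r(w, y) = w*(-5 + y) (r(w, y) = (-5 + y)*w = w*(-5 + y))
c = -2 (c = 2*(-1) = -2)
(-6*(9 - 6))*c + r(19, B(-4, 1)) = -6*(9 - 6)*(-2) + 19*(-5 + 0) = -6*3*(-2) + 19*(-5) = -18*(-2) - 95 = 36 - 95 = -59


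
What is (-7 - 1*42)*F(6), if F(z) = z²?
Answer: -1764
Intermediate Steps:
(-7 - 1*42)*F(6) = (-7 - 1*42)*6² = (-7 - 42)*36 = -49*36 = -1764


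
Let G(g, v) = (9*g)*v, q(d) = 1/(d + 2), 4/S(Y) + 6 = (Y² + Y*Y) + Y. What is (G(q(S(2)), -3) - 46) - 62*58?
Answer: -3651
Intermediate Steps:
S(Y) = 4/(-6 + Y + 2*Y²) (S(Y) = 4/(-6 + ((Y² + Y*Y) + Y)) = 4/(-6 + ((Y² + Y²) + Y)) = 4/(-6 + (2*Y² + Y)) = 4/(-6 + (Y + 2*Y²)) = 4/(-6 + Y + 2*Y²))
q(d) = 1/(2 + d)
G(g, v) = 9*g*v
(G(q(S(2)), -3) - 46) - 62*58 = (9*(-3)/(2 + 4/(-6 + 2 + 2*2²)) - 46) - 62*58 = (9*(-3)/(2 + 4/(-6 + 2 + 2*4)) - 46) - 3596 = (9*(-3)/(2 + 4/(-6 + 2 + 8)) - 46) - 3596 = (9*(-3)/(2 + 4/4) - 46) - 3596 = (9*(-3)/(2 + 4*(¼)) - 46) - 3596 = (9*(-3)/(2 + 1) - 46) - 3596 = (9*(-3)/3 - 46) - 3596 = (9*(⅓)*(-3) - 46) - 3596 = (-9 - 46) - 3596 = -55 - 3596 = -3651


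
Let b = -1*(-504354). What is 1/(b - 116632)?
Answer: 1/387722 ≈ 2.5792e-6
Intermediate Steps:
b = 504354
1/(b - 116632) = 1/(504354 - 116632) = 1/387722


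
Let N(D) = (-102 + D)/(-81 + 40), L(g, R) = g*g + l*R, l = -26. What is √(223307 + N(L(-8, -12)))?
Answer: 3*√41707537/41 ≈ 472.55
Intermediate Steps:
L(g, R) = g² - 26*R (L(g, R) = g*g - 26*R = g² - 26*R)
N(D) = 102/41 - D/41 (N(D) = (-102 + D)/(-41) = (-102 + D)*(-1/41) = 102/41 - D/41)
√(223307 + N(L(-8, -12))) = √(223307 + (102/41 - ((-8)² - 26*(-12))/41)) = √(223307 + (102/41 - (64 + 312)/41)) = √(223307 + (102/41 - 1/41*376)) = √(223307 + (102/41 - 376/41)) = √(223307 - 274/41) = √(9155313/41) = 3*√41707537/41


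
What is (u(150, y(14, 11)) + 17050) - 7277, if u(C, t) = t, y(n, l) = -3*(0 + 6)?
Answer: 9755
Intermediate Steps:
y(n, l) = -18 (y(n, l) = -3*6 = -18)
(u(150, y(14, 11)) + 17050) - 7277 = (-18 + 17050) - 7277 = 17032 - 7277 = 9755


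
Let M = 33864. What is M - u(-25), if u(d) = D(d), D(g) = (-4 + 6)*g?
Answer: 33914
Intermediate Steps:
D(g) = 2*g
u(d) = 2*d
M - u(-25) = 33864 - 2*(-25) = 33864 - 1*(-50) = 33864 + 50 = 33914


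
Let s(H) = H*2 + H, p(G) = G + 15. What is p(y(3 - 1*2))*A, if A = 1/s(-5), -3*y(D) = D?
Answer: -44/45 ≈ -0.97778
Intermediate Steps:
y(D) = -D/3
p(G) = 15 + G
s(H) = 3*H (s(H) = 2*H + H = 3*H)
A = -1/15 (A = 1/(3*(-5)) = 1/(-15) = 1*(-1/15) = -1/15 ≈ -0.066667)
p(y(3 - 1*2))*A = (15 - (3 - 1*2)/3)*(-1/15) = (15 - (3 - 2)/3)*(-1/15) = (15 - ⅓*1)*(-1/15) = (15 - ⅓)*(-1/15) = (44/3)*(-1/15) = -44/45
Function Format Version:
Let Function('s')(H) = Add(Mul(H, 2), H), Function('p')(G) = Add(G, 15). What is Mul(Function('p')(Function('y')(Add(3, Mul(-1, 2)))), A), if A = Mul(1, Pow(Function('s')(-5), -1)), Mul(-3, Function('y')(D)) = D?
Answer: Rational(-44, 45) ≈ -0.97778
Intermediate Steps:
Function('y')(D) = Mul(Rational(-1, 3), D)
Function('p')(G) = Add(15, G)
Function('s')(H) = Mul(3, H) (Function('s')(H) = Add(Mul(2, H), H) = Mul(3, H))
A = Rational(-1, 15) (A = Mul(1, Pow(Mul(3, -5), -1)) = Mul(1, Pow(-15, -1)) = Mul(1, Rational(-1, 15)) = Rational(-1, 15) ≈ -0.066667)
Mul(Function('p')(Function('y')(Add(3, Mul(-1, 2)))), A) = Mul(Add(15, Mul(Rational(-1, 3), Add(3, Mul(-1, 2)))), Rational(-1, 15)) = Mul(Add(15, Mul(Rational(-1, 3), Add(3, -2))), Rational(-1, 15)) = Mul(Add(15, Mul(Rational(-1, 3), 1)), Rational(-1, 15)) = Mul(Add(15, Rational(-1, 3)), Rational(-1, 15)) = Mul(Rational(44, 3), Rational(-1, 15)) = Rational(-44, 45)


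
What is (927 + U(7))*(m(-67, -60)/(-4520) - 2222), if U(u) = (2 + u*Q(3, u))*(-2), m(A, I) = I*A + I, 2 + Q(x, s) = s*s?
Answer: -66564025/113 ≈ -5.8906e+5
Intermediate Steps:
Q(x, s) = -2 + s**2 (Q(x, s) = -2 + s*s = -2 + s**2)
m(A, I) = I + A*I (m(A, I) = A*I + I = I + A*I)
U(u) = -4 - 2*u*(-2 + u**2) (U(u) = (2 + u*(-2 + u**2))*(-2) = -4 - 2*u*(-2 + u**2))
(927 + U(7))*(m(-67, -60)/(-4520) - 2222) = (927 + (-4 - 2*7**3 + 4*7))*(-60*(1 - 67)/(-4520) - 2222) = (927 + (-4 - 2*343 + 28))*(-60*(-66)*(-1/4520) - 2222) = (927 + (-4 - 686 + 28))*(3960*(-1/4520) - 2222) = (927 - 662)*(-99/113 - 2222) = 265*(-251185/113) = -66564025/113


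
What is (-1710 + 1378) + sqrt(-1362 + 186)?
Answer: -332 + 14*I*sqrt(6) ≈ -332.0 + 34.293*I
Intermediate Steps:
(-1710 + 1378) + sqrt(-1362 + 186) = -332 + sqrt(-1176) = -332 + 14*I*sqrt(6)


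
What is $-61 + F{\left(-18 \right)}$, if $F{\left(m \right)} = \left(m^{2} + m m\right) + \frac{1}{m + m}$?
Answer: $\frac{21131}{36} \approx 586.97$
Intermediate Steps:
$F{\left(m \right)} = \frac{1}{2 m} + 2 m^{2}$ ($F{\left(m \right)} = \left(m^{2} + m^{2}\right) + \frac{1}{2 m} = 2 m^{2} + \frac{1}{2 m} = \frac{1}{2 m} + 2 m^{2}$)
$-61 + F{\left(-18 \right)} = -61 + \frac{1 + 4 \left(-18\right)^{3}}{2 \left(-18\right)} = -61 + \frac{1}{2} \left(- \frac{1}{18}\right) \left(1 + 4 \left(-5832\right)\right) = -61 + \frac{1}{2} \left(- \frac{1}{18}\right) \left(1 - 23328\right) = -61 + \frac{1}{2} \left(- \frac{1}{18}\right) \left(-23327\right) = -61 + \frac{23327}{36} = \frac{21131}{36}$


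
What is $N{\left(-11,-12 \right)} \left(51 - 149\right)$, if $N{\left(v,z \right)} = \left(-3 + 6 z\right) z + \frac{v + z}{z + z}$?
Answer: $- \frac{1059527}{12} \approx -88294.0$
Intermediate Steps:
$N{\left(v,z \right)} = z \left(-3 + 6 z\right) + \frac{v + z}{2 z}$
$N{\left(-11,-12 \right)} \left(51 - 149\right) = \frac{-11 - 12 \left(1 - -72 + 12 \left(-12\right)^{2}\right)}{2 \left(-12\right)} \left(51 - 149\right) = \frac{1}{2} \left(- \frac{1}{12}\right) \left(-11 - 12 \left(1 + 72 + 12 \cdot 144\right)\right) \left(-98\right) = \frac{1}{2} \left(- \frac{1}{12}\right) \left(-11 - 12 \left(1 + 72 + 1728\right)\right) \left(-98\right) = \frac{1}{2} \left(- \frac{1}{12}\right) \left(-11 - 21612\right) \left(-98\right) = \frac{1}{2} \left(- \frac{1}{12}\right) \left(-21623\right) \left(-98\right) = \frac{21623}{24} \left(-98\right) = - \frac{1059527}{12}$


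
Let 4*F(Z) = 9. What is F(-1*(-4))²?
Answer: 81/16 ≈ 5.0625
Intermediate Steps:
F(Z) = 9/4 (F(Z) = (¼)*9 = 9/4)
F(-1*(-4))² = (9/4)² = 81/16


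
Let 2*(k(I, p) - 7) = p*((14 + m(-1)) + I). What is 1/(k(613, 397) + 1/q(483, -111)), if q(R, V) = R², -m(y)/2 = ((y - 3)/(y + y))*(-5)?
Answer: 466578/59925645299 ≈ 7.7859e-6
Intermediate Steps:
m(y) = 5*(-3 + y)/y (m(y) = -2*(y - 3)/(y + y)*(-5) = -2*(-3 + y)/((2*y))*(-5) = -2*(-3 + y)*(1/(2*y))*(-5) = -2*(-3 + y)/(2*y)*(-5) = -(-5)*(-3 + y)/y = 5*(-3 + y)/y)
k(I, p) = 7 + p*(34 + I)/2 (k(I, p) = 7 + (p*((14 + (5 - 15/(-1))) + I))/2 = 7 + (p*((14 + (5 - 15*(-1))) + I))/2 = 7 + (p*((14 + (5 + 15)) + I))/2 = 7 + (p*((14 + 20) + I))/2 = 7 + (p*(34 + I))/2 = 7 + p*(34 + I)/2)
1/(k(613, 397) + 1/q(483, -111)) = 1/((7 + 17*397 + (½)*613*397) + 1/(483²)) = 1/((7 + 6749 + 243361/2) + 1/233289) = 1/(256873/2 + 1/233289) = 1/(59925645299/466578) = 466578/59925645299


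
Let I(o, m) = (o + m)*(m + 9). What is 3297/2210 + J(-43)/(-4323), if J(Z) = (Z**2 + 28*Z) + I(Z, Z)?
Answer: 6365441/9553830 ≈ 0.66627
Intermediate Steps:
I(o, m) = (9 + m)*(m + o) (I(o, m) = (m + o)*(9 + m) = (9 + m)*(m + o))
J(Z) = 3*Z**2 + 46*Z (J(Z) = (Z**2 + 28*Z) + (Z**2 + 9*Z + 9*Z + Z*Z) = (Z**2 + 28*Z) + (Z**2 + 9*Z + 9*Z + Z**2) = (Z**2 + 28*Z) + (2*Z**2 + 18*Z) = 3*Z**2 + 46*Z)
3297/2210 + J(-43)/(-4323) = 3297/2210 - 43*(46 + 3*(-43))/(-4323) = 3297*(1/2210) - 43*(46 - 129)*(-1/4323) = 3297/2210 - 43*(-83)*(-1/4323) = 3297/2210 + 3569*(-1/4323) = 3297/2210 - 3569/4323 = 6365441/9553830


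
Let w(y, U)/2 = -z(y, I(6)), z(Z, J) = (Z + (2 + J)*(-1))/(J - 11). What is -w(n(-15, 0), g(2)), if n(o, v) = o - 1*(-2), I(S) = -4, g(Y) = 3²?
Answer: 22/15 ≈ 1.4667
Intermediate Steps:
g(Y) = 9
n(o, v) = 2 + o (n(o, v) = o + 2 = 2 + o)
z(Z, J) = (-2 + Z - J)/(-11 + J) (z(Z, J) = (Z + (-2 - J))/(-11 + J) = (-2 + Z - J)/(-11 + J))
w(y, U) = 4/15 + 2*y/15 (w(y, U) = 2*(-(-2 + y - 1*(-4))/(-11 - 4)) = 2*(-(-2 + y + 4)/(-15)) = 2*(-(-1)*(2 + y)/15) = 2*(-(-2/15 - y/15)) = 2*(2/15 + y/15) = 4/15 + 2*y/15)
-w(n(-15, 0), g(2)) = -(4/15 + 2*(2 - 15)/15) = -(4/15 + (2/15)*(-13)) = -(4/15 - 26/15) = -1*(-22/15) = 22/15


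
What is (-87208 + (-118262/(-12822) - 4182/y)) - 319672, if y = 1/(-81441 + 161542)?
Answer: -2150180499551/6411 ≈ -3.3539e+8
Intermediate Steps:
y = 1/80101 ≈ 1.2484e-5
(-87208 + (-118262/(-12822) - 4182/y)) - 319672 = (-87208 + (-118262/(-12822) - 4182/1/80101)) - 319672 = (-87208 + (-118262*(-1/12822) - 4182*80101)) - 319672 = (-87208 + (59131/6411 - 334982382)) - 319672 = (-87208 - 2147571991871/6411) - 319672 = -2148131082359/6411 - 319672 = -2150180499551/6411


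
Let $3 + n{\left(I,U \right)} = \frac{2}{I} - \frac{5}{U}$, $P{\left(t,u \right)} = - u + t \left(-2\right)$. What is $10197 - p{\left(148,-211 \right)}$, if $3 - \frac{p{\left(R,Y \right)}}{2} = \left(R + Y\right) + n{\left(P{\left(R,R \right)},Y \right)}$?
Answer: $\frac{235592738}{23421} \approx 10059.0$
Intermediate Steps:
$P{\left(t,u \right)} = - u - 2 t$
$n{\left(I,U \right)} = -3 - \frac{5}{U} + \frac{2}{I}$ ($n{\left(I,U \right)} = -3 - \left(- \frac{2}{I} + \frac{5}{U}\right) = -3 - \frac{5}{U} + \frac{2}{I}$)
$p{\left(R,Y \right)} = 12 - 2 R - 2 Y + \frac{10}{Y} + \frac{4}{3 R}$ ($p{\left(R,Y \right)} = 6 - 2 \left(\left(R + Y\right) - \left(3 - \frac{2}{- R - 2 R} + \frac{5}{Y}\right)\right) = 6 - 2 \left(\left(R + Y\right) - \left(3 - 2 \left(- \frac{1}{3 R}\right) + \frac{5}{Y}\right)\right) = 6 - 2 \left(\left(R + Y\right) - \left(3 + \frac{5}{Y} - - \frac{2}{3 R}\right)\right) = 6 - 2 \left(\left(R + Y\right) - \left(3 + \frac{5}{Y} + \frac{2}{3 R}\right)\right) = 6 - 2 \left(-3 + R + Y - \frac{5}{Y} - \frac{2}{3 R}\right) = 6 + \left(6 - 2 R - 2 Y + \frac{10}{Y} + \frac{4}{3 R}\right) = 12 - 2 R - 2 Y + \frac{10}{Y} + \frac{4}{3 R}$)
$10197 - p{\left(148,-211 \right)} = 10197 - \left(12 - 296 - -422 + \frac{10}{-211} + \frac{4}{3 \cdot 148}\right) = 10197 - \left(12 - 296 + 422 + 10 \left(- \frac{1}{211}\right) + \frac{4}{3} \cdot \frac{1}{148}\right) = 10197 - \left(12 - 296 + 422 - \frac{10}{211} + \frac{1}{111}\right) = 10197 - \frac{3231199}{23421} = \frac{235592738}{23421}$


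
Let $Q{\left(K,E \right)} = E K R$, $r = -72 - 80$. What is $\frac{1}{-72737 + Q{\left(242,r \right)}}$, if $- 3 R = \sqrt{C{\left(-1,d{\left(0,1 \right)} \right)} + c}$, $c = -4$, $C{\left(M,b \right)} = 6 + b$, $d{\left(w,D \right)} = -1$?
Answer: $- \frac{3}{181427} \approx -1.6536 \cdot 10^{-5}$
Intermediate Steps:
$R = - \frac{1}{3}$ ($R = - \frac{\sqrt{\left(6 - 1\right) - 4}}{3} = - \frac{\sqrt{5 - 4}}{3} = - \frac{\sqrt{1}}{3} = \left(- \frac{1}{3}\right) 1 = - \frac{1}{3} \approx -0.33333$)
$r = -152$ ($r = -72 - 80 = -152$)
$Q{\left(K,E \right)} = - \frac{E K}{3}$ ($Q{\left(K,E \right)} = E K \left(- \frac{1}{3}\right) = - \frac{E K}{3}$)
$\frac{1}{-72737 + Q{\left(242,r \right)}} = \frac{1}{-72737 - \left(- \frac{152}{3}\right) 242} = \frac{1}{-72737 + \frac{36784}{3}} = \frac{1}{- \frac{181427}{3}} = - \frac{3}{181427}$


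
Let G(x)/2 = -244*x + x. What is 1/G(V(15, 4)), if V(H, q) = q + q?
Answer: -1/3888 ≈ -0.00025720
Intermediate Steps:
V(H, q) = 2*q
G(x) = -486*x (G(x) = 2*(-244*x + x) = 2*(-243*x) = -486*x)
1/G(V(15, 4)) = 1/(-972*4) = 1/(-486*8) = 1/(-3888) = -1/3888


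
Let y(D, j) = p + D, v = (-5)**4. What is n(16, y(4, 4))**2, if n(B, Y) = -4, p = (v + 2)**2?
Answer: 16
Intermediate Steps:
v = 625
p = 393129 (p = (625 + 2)**2 = 627**2 = 393129)
y(D, j) = 393129 + D
n(16, y(4, 4))**2 = (-4)**2 = 16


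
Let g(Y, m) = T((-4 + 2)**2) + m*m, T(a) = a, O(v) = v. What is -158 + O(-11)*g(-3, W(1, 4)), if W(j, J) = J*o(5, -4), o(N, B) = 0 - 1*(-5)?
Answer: -4602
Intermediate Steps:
o(N, B) = 5 (o(N, B) = 0 + 5 = 5)
W(j, J) = 5*J (W(j, J) = J*5 = 5*J)
g(Y, m) = 4 + m**2 (g(Y, m) = (-4 + 2)**2 + m*m = (-2)**2 + m**2 = 4 + m**2)
-158 + O(-11)*g(-3, W(1, 4)) = -158 - 11*(4 + (5*4)**2) = -158 - 11*(4 + 20**2) = -158 - 11*(4 + 400) = -158 - 11*404 = -158 - 4444 = -4602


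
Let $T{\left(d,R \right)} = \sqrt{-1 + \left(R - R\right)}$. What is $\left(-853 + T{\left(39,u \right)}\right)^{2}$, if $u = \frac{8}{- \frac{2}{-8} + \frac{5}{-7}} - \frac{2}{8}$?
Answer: $\left(853 - i\right)^{2} \approx 7.2761 \cdot 10^{5} - 1706.0 i$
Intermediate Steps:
$u = - \frac{909}{52}$ ($u = \frac{8}{\left(-2\right) \left(- \frac{1}{8}\right) + 5 \left(- \frac{1}{7}\right)} - \frac{1}{4} = \frac{8}{\frac{1}{4} - \frac{5}{7}} - \frac{1}{4} = \frac{8}{- \frac{13}{28}} - \frac{1}{4} = 8 \left(- \frac{28}{13}\right) - \frac{1}{4} = - \frac{224}{13} - \frac{1}{4} = - \frac{909}{52} \approx -17.481$)
$T{\left(d,R \right)} = i$ ($T{\left(d,R \right)} = \sqrt{-1 + 0} = \sqrt{-1} = i$)
$\left(-853 + T{\left(39,u \right)}\right)^{2} = \left(-853 + i\right)^{2}$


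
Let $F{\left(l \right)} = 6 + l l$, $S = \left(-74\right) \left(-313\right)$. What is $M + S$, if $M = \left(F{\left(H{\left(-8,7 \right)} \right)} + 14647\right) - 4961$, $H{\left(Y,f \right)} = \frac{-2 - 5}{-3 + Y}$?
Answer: $\frac{3975383}{121} \approx 32854.0$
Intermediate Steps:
$H{\left(Y,f \right)} = - \frac{7}{-3 + Y}$
$S = 23162$
$F{\left(l \right)} = 6 + l^{2}$
$M = \frac{1172781}{121}$ ($M = \left(\left(6 + \left(- \frac{7}{-3 - 8}\right)^{2}\right) + 14647\right) - 4961 = \left(\left(6 + \left(- \frac{7}{-11}\right)^{2}\right) + 14647\right) - 4961 = \left(\left(6 + \left(\left(-7\right) \left(- \frac{1}{11}\right)\right)^{2}\right) + 14647\right) - 4961 = \left(\left(6 + \left(\frac{7}{11}\right)^{2}\right) + 14647\right) - 4961 = \left(\left(6 + \frac{49}{121}\right) + 14647\right) - 4961 = \left(\frac{775}{121} + 14647\right) - 4961 = \frac{1773062}{121} - 4961 = \frac{1172781}{121} \approx 9692.4$)
$M + S = \frac{1172781}{121} + 23162 = \frac{3975383}{121}$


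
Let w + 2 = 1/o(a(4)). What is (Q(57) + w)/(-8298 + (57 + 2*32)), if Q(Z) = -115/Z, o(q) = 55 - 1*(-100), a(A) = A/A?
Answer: 2726/5557215 ≈ 0.00049053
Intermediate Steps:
a(A) = 1
o(q) = 155 (o(q) = 55 + 100 = 155)
w = -309/155 (w = -2 + 1/155 = -309/155 ≈ -1.9935)
(Q(57) + w)/(-8298 + (57 + 2*32)) = (-115/57 - 309/155)/(-8298 + (57 + 2*32)) = (-115*1/57 - 309/155)/(-8298 + (57 + 64)) = (-115/57 - 309/155)/(-8298 + 121) = -35438/8835/(-8177) = -35438/8835*(-1/8177) = 2726/5557215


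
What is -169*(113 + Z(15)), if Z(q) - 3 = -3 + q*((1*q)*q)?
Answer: -589472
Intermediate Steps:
Z(q) = q³ (Z(q) = 3 + (-3 + q*((1*q)*q)) = 3 + (-3 + q*(q*q)) = 3 + (-3 + q*q²) = 3 + (-3 + q³) = q³)
-169*(113 + Z(15)) = -169*(113 + 15³) = -169*(113 + 3375) = -169*3488 = -589472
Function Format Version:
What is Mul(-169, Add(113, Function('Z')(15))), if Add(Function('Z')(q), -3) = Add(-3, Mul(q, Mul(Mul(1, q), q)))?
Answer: -589472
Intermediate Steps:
Function('Z')(q) = Pow(q, 3) (Function('Z')(q) = Add(3, Add(-3, Mul(q, Mul(Mul(1, q), q)))) = Add(3, Add(-3, Mul(q, Mul(q, q)))) = Add(3, Add(-3, Mul(q, Pow(q, 2)))) = Add(3, Add(-3, Pow(q, 3))) = Pow(q, 3))
Mul(-169, Add(113, Function('Z')(15))) = Mul(-169, Add(113, Pow(15, 3))) = Mul(-169, Add(113, 3375)) = Mul(-169, 3488) = -589472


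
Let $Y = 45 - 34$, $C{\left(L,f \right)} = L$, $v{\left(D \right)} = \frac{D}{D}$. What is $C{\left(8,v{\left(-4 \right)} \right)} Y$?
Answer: $88$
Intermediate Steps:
$v{\left(D \right)} = 1$
$Y = 11$
$C{\left(8,v{\left(-4 \right)} \right)} Y = 8 \cdot 11 = 88$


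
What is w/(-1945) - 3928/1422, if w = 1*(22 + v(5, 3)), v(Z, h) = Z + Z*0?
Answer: -3839177/1382895 ≈ -2.7762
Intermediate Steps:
v(Z, h) = Z (v(Z, h) = Z + 0 = Z)
w = 27 (w = 1*(22 + 5) = 1*27 = 27)
w/(-1945) - 3928/1422 = 27/(-1945) - 3928/1422 = 27*(-1/1945) - 3928*1/1422 = -27/1945 - 1964/711 = -3839177/1382895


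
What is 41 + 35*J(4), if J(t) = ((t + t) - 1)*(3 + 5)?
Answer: 2001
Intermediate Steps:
J(t) = -8 + 16*t (J(t) = (2*t - 1)*8 = (-1 + 2*t)*8 = -8 + 16*t)
41 + 35*J(4) = 41 + 35*(-8 + 16*4) = 41 + 35*(-8 + 64) = 41 + 35*56 = 41 + 1960 = 2001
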